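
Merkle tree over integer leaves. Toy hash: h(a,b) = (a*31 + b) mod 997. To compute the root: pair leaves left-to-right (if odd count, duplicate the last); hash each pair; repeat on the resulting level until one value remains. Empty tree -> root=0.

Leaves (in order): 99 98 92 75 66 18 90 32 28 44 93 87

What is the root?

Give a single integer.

L0: [99, 98, 92, 75, 66, 18, 90, 32, 28, 44, 93, 87]
L1: h(99,98)=(99*31+98)%997=176 h(92,75)=(92*31+75)%997=933 h(66,18)=(66*31+18)%997=70 h(90,32)=(90*31+32)%997=828 h(28,44)=(28*31+44)%997=912 h(93,87)=(93*31+87)%997=976 -> [176, 933, 70, 828, 912, 976]
L2: h(176,933)=(176*31+933)%997=407 h(70,828)=(70*31+828)%997=7 h(912,976)=(912*31+976)%997=335 -> [407, 7, 335]
L3: h(407,7)=(407*31+7)%997=660 h(335,335)=(335*31+335)%997=750 -> [660, 750]
L4: h(660,750)=(660*31+750)%997=273 -> [273]

Answer: 273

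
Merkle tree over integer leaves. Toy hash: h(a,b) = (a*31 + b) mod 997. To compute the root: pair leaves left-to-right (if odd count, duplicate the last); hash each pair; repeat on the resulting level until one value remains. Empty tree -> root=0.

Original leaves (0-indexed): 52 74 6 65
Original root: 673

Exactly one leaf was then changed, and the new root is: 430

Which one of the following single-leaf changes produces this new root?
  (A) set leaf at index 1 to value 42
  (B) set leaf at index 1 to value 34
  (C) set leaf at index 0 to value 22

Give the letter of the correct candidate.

Answer: B

Derivation:
Original leaves: [52, 74, 6, 65]
Target new root: 430
Try each candidate change and compute the resulting root:
Candidate A: set leaf[1] = 42 -> leaves = [52, 42, 6, 65]
  L0: [52, 42, 6, 65]
  L1: h(52,42)=(52*31+42)%997=657 h(6,65)=(6*31+65)%997=251 -> [657, 251]
  L2: h(657,251)=(657*31+251)%997=678 -> [678]
  root = 678 != target 430
Candidate B: set leaf[1] = 34 -> leaves = [52, 34, 6, 65]
  L0: [52, 34, 6, 65]
  L1: h(52,34)=(52*31+34)%997=649 h(6,65)=(6*31+65)%997=251 -> [649, 251]
  L2: h(649,251)=(649*31+251)%997=430 -> [430]
  root = 430 == target 430  ** MATCH **
Candidate C: set leaf[0] = 22 -> leaves = [22, 74, 6, 65]
  L0: [22, 74, 6, 65]
  L1: h(22,74)=(22*31+74)%997=756 h(6,65)=(6*31+65)%997=251 -> [756, 251]
  L2: h(756,251)=(756*31+251)%997=756 -> [756]
  root = 756 != target 430
Candidate B produces the target root.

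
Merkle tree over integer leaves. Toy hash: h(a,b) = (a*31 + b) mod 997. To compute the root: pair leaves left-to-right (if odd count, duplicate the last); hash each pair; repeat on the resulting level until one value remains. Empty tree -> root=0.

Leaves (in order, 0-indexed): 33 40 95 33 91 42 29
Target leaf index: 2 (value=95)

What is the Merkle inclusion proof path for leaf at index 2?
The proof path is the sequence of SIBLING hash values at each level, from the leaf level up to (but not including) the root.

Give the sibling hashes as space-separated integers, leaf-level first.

Answer: 33 66 948

Derivation:
L0 (leaves): [33, 40, 95, 33, 91, 42, 29], target index=2
L1: h(33,40)=(33*31+40)%997=66 [pair 0] h(95,33)=(95*31+33)%997=984 [pair 1] h(91,42)=(91*31+42)%997=869 [pair 2] h(29,29)=(29*31+29)%997=928 [pair 3] -> [66, 984, 869, 928]
  Sibling for proof at L0: 33
L2: h(66,984)=(66*31+984)%997=39 [pair 0] h(869,928)=(869*31+928)%997=948 [pair 1] -> [39, 948]
  Sibling for proof at L1: 66
L3: h(39,948)=(39*31+948)%997=163 [pair 0] -> [163]
  Sibling for proof at L2: 948
Root: 163
Proof path (sibling hashes from leaf to root): [33, 66, 948]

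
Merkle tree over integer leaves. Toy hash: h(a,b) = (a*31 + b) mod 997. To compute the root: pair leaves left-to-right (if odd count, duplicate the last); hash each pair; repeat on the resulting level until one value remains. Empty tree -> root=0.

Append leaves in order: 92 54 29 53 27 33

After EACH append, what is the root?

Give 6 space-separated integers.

After append 92 (leaves=[92]):
  L0: [92]
  root=92
After append 54 (leaves=[92, 54]):
  L0: [92, 54]
  L1: h(92,54)=(92*31+54)%997=912 -> [912]
  root=912
After append 29 (leaves=[92, 54, 29]):
  L0: [92, 54, 29]
  L1: h(92,54)=(92*31+54)%997=912 h(29,29)=(29*31+29)%997=928 -> [912, 928]
  L2: h(912,928)=(912*31+928)%997=287 -> [287]
  root=287
After append 53 (leaves=[92, 54, 29, 53]):
  L0: [92, 54, 29, 53]
  L1: h(92,54)=(92*31+54)%997=912 h(29,53)=(29*31+53)%997=952 -> [912, 952]
  L2: h(912,952)=(912*31+952)%997=311 -> [311]
  root=311
After append 27 (leaves=[92, 54, 29, 53, 27]):
  L0: [92, 54, 29, 53, 27]
  L1: h(92,54)=(92*31+54)%997=912 h(29,53)=(29*31+53)%997=952 h(27,27)=(27*31+27)%997=864 -> [912, 952, 864]
  L2: h(912,952)=(912*31+952)%997=311 h(864,864)=(864*31+864)%997=729 -> [311, 729]
  L3: h(311,729)=(311*31+729)%997=400 -> [400]
  root=400
After append 33 (leaves=[92, 54, 29, 53, 27, 33]):
  L0: [92, 54, 29, 53, 27, 33]
  L1: h(92,54)=(92*31+54)%997=912 h(29,53)=(29*31+53)%997=952 h(27,33)=(27*31+33)%997=870 -> [912, 952, 870]
  L2: h(912,952)=(912*31+952)%997=311 h(870,870)=(870*31+870)%997=921 -> [311, 921]
  L3: h(311,921)=(311*31+921)%997=592 -> [592]
  root=592

Answer: 92 912 287 311 400 592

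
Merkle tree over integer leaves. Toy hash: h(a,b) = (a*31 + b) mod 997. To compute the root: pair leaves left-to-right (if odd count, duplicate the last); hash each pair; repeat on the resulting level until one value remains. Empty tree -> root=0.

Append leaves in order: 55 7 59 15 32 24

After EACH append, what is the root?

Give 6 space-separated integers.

After append 55 (leaves=[55]):
  L0: [55]
  root=55
After append 7 (leaves=[55, 7]):
  L0: [55, 7]
  L1: h(55,7)=(55*31+7)%997=715 -> [715]
  root=715
After append 59 (leaves=[55, 7, 59]):
  L0: [55, 7, 59]
  L1: h(55,7)=(55*31+7)%997=715 h(59,59)=(59*31+59)%997=891 -> [715, 891]
  L2: h(715,891)=(715*31+891)%997=125 -> [125]
  root=125
After append 15 (leaves=[55, 7, 59, 15]):
  L0: [55, 7, 59, 15]
  L1: h(55,7)=(55*31+7)%997=715 h(59,15)=(59*31+15)%997=847 -> [715, 847]
  L2: h(715,847)=(715*31+847)%997=81 -> [81]
  root=81
After append 32 (leaves=[55, 7, 59, 15, 32]):
  L0: [55, 7, 59, 15, 32]
  L1: h(55,7)=(55*31+7)%997=715 h(59,15)=(59*31+15)%997=847 h(32,32)=(32*31+32)%997=27 -> [715, 847, 27]
  L2: h(715,847)=(715*31+847)%997=81 h(27,27)=(27*31+27)%997=864 -> [81, 864]
  L3: h(81,864)=(81*31+864)%997=384 -> [384]
  root=384
After append 24 (leaves=[55, 7, 59, 15, 32, 24]):
  L0: [55, 7, 59, 15, 32, 24]
  L1: h(55,7)=(55*31+7)%997=715 h(59,15)=(59*31+15)%997=847 h(32,24)=(32*31+24)%997=19 -> [715, 847, 19]
  L2: h(715,847)=(715*31+847)%997=81 h(19,19)=(19*31+19)%997=608 -> [81, 608]
  L3: h(81,608)=(81*31+608)%997=128 -> [128]
  root=128

Answer: 55 715 125 81 384 128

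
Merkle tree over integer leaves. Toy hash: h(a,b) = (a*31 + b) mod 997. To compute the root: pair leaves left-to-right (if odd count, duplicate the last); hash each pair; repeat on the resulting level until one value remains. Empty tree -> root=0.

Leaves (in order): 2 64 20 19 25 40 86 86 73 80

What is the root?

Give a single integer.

L0: [2, 64, 20, 19, 25, 40, 86, 86, 73, 80]
L1: h(2,64)=(2*31+64)%997=126 h(20,19)=(20*31+19)%997=639 h(25,40)=(25*31+40)%997=815 h(86,86)=(86*31+86)%997=758 h(73,80)=(73*31+80)%997=349 -> [126, 639, 815, 758, 349]
L2: h(126,639)=(126*31+639)%997=557 h(815,758)=(815*31+758)%997=101 h(349,349)=(349*31+349)%997=201 -> [557, 101, 201]
L3: h(557,101)=(557*31+101)%997=419 h(201,201)=(201*31+201)%997=450 -> [419, 450]
L4: h(419,450)=(419*31+450)%997=478 -> [478]

Answer: 478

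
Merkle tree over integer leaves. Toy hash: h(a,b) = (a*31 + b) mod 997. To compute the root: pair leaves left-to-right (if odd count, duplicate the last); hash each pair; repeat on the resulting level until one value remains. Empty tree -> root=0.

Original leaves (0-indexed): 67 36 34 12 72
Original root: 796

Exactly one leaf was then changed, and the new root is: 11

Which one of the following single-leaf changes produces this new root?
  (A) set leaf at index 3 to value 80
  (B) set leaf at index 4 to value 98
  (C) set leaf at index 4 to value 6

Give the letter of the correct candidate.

Answer: C

Derivation:
Original leaves: [67, 36, 34, 12, 72]
Target new root: 11
Try each candidate change and compute the resulting root:
Candidate A: set leaf[3] = 80 -> leaves = [67, 36, 34, 80, 72]
  L0: [67, 36, 34, 80, 72]
  L1: h(67,36)=(67*31+36)%997=119 h(34,80)=(34*31+80)%997=137 h(72,72)=(72*31+72)%997=310 -> [119, 137, 310]
  L2: h(119,137)=(119*31+137)%997=835 h(310,310)=(310*31+310)%997=947 -> [835, 947]
  L3: h(835,947)=(835*31+947)%997=910 -> [910]
  root = 910 != target 11
Candidate B: set leaf[4] = 98 -> leaves = [67, 36, 34, 12, 98]
  L0: [67, 36, 34, 12, 98]
  L1: h(67,36)=(67*31+36)%997=119 h(34,12)=(34*31+12)%997=69 h(98,98)=(98*31+98)%997=145 -> [119, 69, 145]
  L2: h(119,69)=(119*31+69)%997=767 h(145,145)=(145*31+145)%997=652 -> [767, 652]
  L3: h(767,652)=(767*31+652)%997=501 -> [501]
  root = 501 != target 11
Candidate C: set leaf[4] = 6 -> leaves = [67, 36, 34, 12, 6]
  L0: [67, 36, 34, 12, 6]
  L1: h(67,36)=(67*31+36)%997=119 h(34,12)=(34*31+12)%997=69 h(6,6)=(6*31+6)%997=192 -> [119, 69, 192]
  L2: h(119,69)=(119*31+69)%997=767 h(192,192)=(192*31+192)%997=162 -> [767, 162]
  L3: h(767,162)=(767*31+162)%997=11 -> [11]
  root = 11 == target 11  ** MATCH **
Candidate C produces the target root.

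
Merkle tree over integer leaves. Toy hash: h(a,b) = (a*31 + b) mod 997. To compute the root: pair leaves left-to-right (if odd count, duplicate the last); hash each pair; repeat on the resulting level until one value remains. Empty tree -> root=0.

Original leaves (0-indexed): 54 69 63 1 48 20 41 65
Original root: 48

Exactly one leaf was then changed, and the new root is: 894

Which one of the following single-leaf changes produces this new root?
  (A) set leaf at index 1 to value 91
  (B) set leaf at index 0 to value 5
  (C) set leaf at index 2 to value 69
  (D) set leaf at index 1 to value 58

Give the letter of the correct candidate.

Original leaves: [54, 69, 63, 1, 48, 20, 41, 65]
Target new root: 894
Try each candidate change and compute the resulting root:
Candidate A: set leaf[1] = 91 -> leaves = [54, 91, 63, 1, 48, 20, 41, 65]
  L0: [54, 91, 63, 1, 48, 20, 41, 65]
  L1: h(54,91)=(54*31+91)%997=768 h(63,1)=(63*31+1)%997=957 h(48,20)=(48*31+20)%997=511 h(41,65)=(41*31+65)%997=339 -> [768, 957, 511, 339]
  L2: h(768,957)=(768*31+957)%997=837 h(511,339)=(511*31+339)%997=228 -> [837, 228]
  L3: h(837,228)=(837*31+228)%997=253 -> [253]
  root = 253 != target 894
Candidate B: set leaf[0] = 5 -> leaves = [5, 69, 63, 1, 48, 20, 41, 65]
  L0: [5, 69, 63, 1, 48, 20, 41, 65]
  L1: h(5,69)=(5*31+69)%997=224 h(63,1)=(63*31+1)%997=957 h(48,20)=(48*31+20)%997=511 h(41,65)=(41*31+65)%997=339 -> [224, 957, 511, 339]
  L2: h(224,957)=(224*31+957)%997=922 h(511,339)=(511*31+339)%997=228 -> [922, 228]
  L3: h(922,228)=(922*31+228)%997=894 -> [894]
  root = 894 == target 894  ** MATCH **
Candidate C: set leaf[2] = 69 -> leaves = [54, 69, 69, 1, 48, 20, 41, 65]
  L0: [54, 69, 69, 1, 48, 20, 41, 65]
  L1: h(54,69)=(54*31+69)%997=746 h(69,1)=(69*31+1)%997=146 h(48,20)=(48*31+20)%997=511 h(41,65)=(41*31+65)%997=339 -> [746, 146, 511, 339]
  L2: h(746,146)=(746*31+146)%997=341 h(511,339)=(511*31+339)%997=228 -> [341, 228]
  L3: h(341,228)=(341*31+228)%997=829 -> [829]
  root = 829 != target 894
Candidate D: set leaf[1] = 58 -> leaves = [54, 58, 63, 1, 48, 20, 41, 65]
  L0: [54, 58, 63, 1, 48, 20, 41, 65]
  L1: h(54,58)=(54*31+58)%997=735 h(63,1)=(63*31+1)%997=957 h(48,20)=(48*31+20)%997=511 h(41,65)=(41*31+65)%997=339 -> [735, 957, 511, 339]
  L2: h(735,957)=(735*31+957)%997=811 h(511,339)=(511*31+339)%997=228 -> [811, 228]
  L3: h(811,228)=(811*31+228)%997=444 -> [444]
  root = 444 != target 894
Candidate B produces the target root.

Answer: B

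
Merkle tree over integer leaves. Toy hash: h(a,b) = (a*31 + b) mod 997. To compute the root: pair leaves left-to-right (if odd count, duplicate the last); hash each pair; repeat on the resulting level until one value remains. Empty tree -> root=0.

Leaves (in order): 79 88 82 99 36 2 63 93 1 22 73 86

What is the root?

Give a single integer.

L0: [79, 88, 82, 99, 36, 2, 63, 93, 1, 22, 73, 86]
L1: h(79,88)=(79*31+88)%997=543 h(82,99)=(82*31+99)%997=647 h(36,2)=(36*31+2)%997=121 h(63,93)=(63*31+93)%997=52 h(1,22)=(1*31+22)%997=53 h(73,86)=(73*31+86)%997=355 -> [543, 647, 121, 52, 53, 355]
L2: h(543,647)=(543*31+647)%997=531 h(121,52)=(121*31+52)%997=812 h(53,355)=(53*31+355)%997=4 -> [531, 812, 4]
L3: h(531,812)=(531*31+812)%997=324 h(4,4)=(4*31+4)%997=128 -> [324, 128]
L4: h(324,128)=(324*31+128)%997=202 -> [202]

Answer: 202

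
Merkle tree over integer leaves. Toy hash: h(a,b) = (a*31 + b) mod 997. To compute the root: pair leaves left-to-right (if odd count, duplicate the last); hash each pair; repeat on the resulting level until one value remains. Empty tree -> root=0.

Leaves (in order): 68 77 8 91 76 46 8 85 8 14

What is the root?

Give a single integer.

L0: [68, 77, 8, 91, 76, 46, 8, 85, 8, 14]
L1: h(68,77)=(68*31+77)%997=191 h(8,91)=(8*31+91)%997=339 h(76,46)=(76*31+46)%997=408 h(8,85)=(8*31+85)%997=333 h(8,14)=(8*31+14)%997=262 -> [191, 339, 408, 333, 262]
L2: h(191,339)=(191*31+339)%997=278 h(408,333)=(408*31+333)%997=20 h(262,262)=(262*31+262)%997=408 -> [278, 20, 408]
L3: h(278,20)=(278*31+20)%997=662 h(408,408)=(408*31+408)%997=95 -> [662, 95]
L4: h(662,95)=(662*31+95)%997=677 -> [677]

Answer: 677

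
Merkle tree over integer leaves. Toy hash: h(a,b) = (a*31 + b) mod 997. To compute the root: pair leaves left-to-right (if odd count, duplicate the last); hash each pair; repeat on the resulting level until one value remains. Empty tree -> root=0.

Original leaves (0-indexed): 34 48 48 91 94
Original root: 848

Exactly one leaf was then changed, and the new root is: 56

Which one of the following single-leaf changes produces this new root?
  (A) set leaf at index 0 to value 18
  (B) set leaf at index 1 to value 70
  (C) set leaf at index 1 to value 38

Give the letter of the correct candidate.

Answer: B

Derivation:
Original leaves: [34, 48, 48, 91, 94]
Target new root: 56
Try each candidate change and compute the resulting root:
Candidate A: set leaf[0] = 18 -> leaves = [18, 48, 48, 91, 94]
  L0: [18, 48, 48, 91, 94]
  L1: h(18,48)=(18*31+48)%997=606 h(48,91)=(48*31+91)%997=582 h(94,94)=(94*31+94)%997=17 -> [606, 582, 17]
  L2: h(606,582)=(606*31+582)%997=425 h(17,17)=(17*31+17)%997=544 -> [425, 544]
  L3: h(425,544)=(425*31+544)%997=758 -> [758]
  root = 758 != target 56
Candidate B: set leaf[1] = 70 -> leaves = [34, 70, 48, 91, 94]
  L0: [34, 70, 48, 91, 94]
  L1: h(34,70)=(34*31+70)%997=127 h(48,91)=(48*31+91)%997=582 h(94,94)=(94*31+94)%997=17 -> [127, 582, 17]
  L2: h(127,582)=(127*31+582)%997=531 h(17,17)=(17*31+17)%997=544 -> [531, 544]
  L3: h(531,544)=(531*31+544)%997=56 -> [56]
  root = 56 == target 56  ** MATCH **
Candidate C: set leaf[1] = 38 -> leaves = [34, 38, 48, 91, 94]
  L0: [34, 38, 48, 91, 94]
  L1: h(34,38)=(34*31+38)%997=95 h(48,91)=(48*31+91)%997=582 h(94,94)=(94*31+94)%997=17 -> [95, 582, 17]
  L2: h(95,582)=(95*31+582)%997=536 h(17,17)=(17*31+17)%997=544 -> [536, 544]
  L3: h(536,544)=(536*31+544)%997=211 -> [211]
  root = 211 != target 56
Candidate B produces the target root.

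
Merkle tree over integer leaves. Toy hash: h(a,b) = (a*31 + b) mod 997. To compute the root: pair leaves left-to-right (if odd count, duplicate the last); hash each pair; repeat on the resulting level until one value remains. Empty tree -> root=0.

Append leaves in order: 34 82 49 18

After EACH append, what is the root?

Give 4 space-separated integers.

Answer: 34 139 892 861

Derivation:
After append 34 (leaves=[34]):
  L0: [34]
  root=34
After append 82 (leaves=[34, 82]):
  L0: [34, 82]
  L1: h(34,82)=(34*31+82)%997=139 -> [139]
  root=139
After append 49 (leaves=[34, 82, 49]):
  L0: [34, 82, 49]
  L1: h(34,82)=(34*31+82)%997=139 h(49,49)=(49*31+49)%997=571 -> [139, 571]
  L2: h(139,571)=(139*31+571)%997=892 -> [892]
  root=892
After append 18 (leaves=[34, 82, 49, 18]):
  L0: [34, 82, 49, 18]
  L1: h(34,82)=(34*31+82)%997=139 h(49,18)=(49*31+18)%997=540 -> [139, 540]
  L2: h(139,540)=(139*31+540)%997=861 -> [861]
  root=861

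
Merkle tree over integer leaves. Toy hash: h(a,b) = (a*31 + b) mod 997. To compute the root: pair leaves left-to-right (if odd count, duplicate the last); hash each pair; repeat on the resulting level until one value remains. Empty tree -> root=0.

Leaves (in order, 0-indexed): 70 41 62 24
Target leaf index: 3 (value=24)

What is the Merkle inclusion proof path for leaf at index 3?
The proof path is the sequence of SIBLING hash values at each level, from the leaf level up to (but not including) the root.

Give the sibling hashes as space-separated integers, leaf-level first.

Answer: 62 217

Derivation:
L0 (leaves): [70, 41, 62, 24], target index=3
L1: h(70,41)=(70*31+41)%997=217 [pair 0] h(62,24)=(62*31+24)%997=949 [pair 1] -> [217, 949]
  Sibling for proof at L0: 62
L2: h(217,949)=(217*31+949)%997=697 [pair 0] -> [697]
  Sibling for proof at L1: 217
Root: 697
Proof path (sibling hashes from leaf to root): [62, 217]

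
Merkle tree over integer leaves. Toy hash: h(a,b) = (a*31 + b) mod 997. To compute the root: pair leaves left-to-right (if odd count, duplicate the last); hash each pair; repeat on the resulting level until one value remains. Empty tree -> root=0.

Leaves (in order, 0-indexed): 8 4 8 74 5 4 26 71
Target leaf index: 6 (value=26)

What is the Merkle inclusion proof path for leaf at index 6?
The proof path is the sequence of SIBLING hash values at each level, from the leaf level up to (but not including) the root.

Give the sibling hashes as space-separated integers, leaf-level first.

Answer: 71 159 158

Derivation:
L0 (leaves): [8, 4, 8, 74, 5, 4, 26, 71], target index=6
L1: h(8,4)=(8*31+4)%997=252 [pair 0] h(8,74)=(8*31+74)%997=322 [pair 1] h(5,4)=(5*31+4)%997=159 [pair 2] h(26,71)=(26*31+71)%997=877 [pair 3] -> [252, 322, 159, 877]
  Sibling for proof at L0: 71
L2: h(252,322)=(252*31+322)%997=158 [pair 0] h(159,877)=(159*31+877)%997=821 [pair 1] -> [158, 821]
  Sibling for proof at L1: 159
L3: h(158,821)=(158*31+821)%997=734 [pair 0] -> [734]
  Sibling for proof at L2: 158
Root: 734
Proof path (sibling hashes from leaf to root): [71, 159, 158]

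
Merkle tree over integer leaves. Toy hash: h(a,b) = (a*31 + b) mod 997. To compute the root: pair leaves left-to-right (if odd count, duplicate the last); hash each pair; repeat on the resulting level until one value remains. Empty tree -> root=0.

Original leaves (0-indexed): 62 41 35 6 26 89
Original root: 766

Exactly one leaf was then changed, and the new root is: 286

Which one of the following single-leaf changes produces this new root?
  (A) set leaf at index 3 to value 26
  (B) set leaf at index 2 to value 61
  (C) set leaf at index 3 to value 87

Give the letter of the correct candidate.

Answer: C

Derivation:
Original leaves: [62, 41, 35, 6, 26, 89]
Target new root: 286
Try each candidate change and compute the resulting root:
Candidate A: set leaf[3] = 26 -> leaves = [62, 41, 35, 26, 26, 89]
  L0: [62, 41, 35, 26, 26, 89]
  L1: h(62,41)=(62*31+41)%997=966 h(35,26)=(35*31+26)%997=114 h(26,89)=(26*31+89)%997=895 -> [966, 114, 895]
  L2: h(966,114)=(966*31+114)%997=150 h(895,895)=(895*31+895)%997=724 -> [150, 724]
  L3: h(150,724)=(150*31+724)%997=389 -> [389]
  root = 389 != target 286
Candidate B: set leaf[2] = 61 -> leaves = [62, 41, 61, 6, 26, 89]
  L0: [62, 41, 61, 6, 26, 89]
  L1: h(62,41)=(62*31+41)%997=966 h(61,6)=(61*31+6)%997=900 h(26,89)=(26*31+89)%997=895 -> [966, 900, 895]
  L2: h(966,900)=(966*31+900)%997=936 h(895,895)=(895*31+895)%997=724 -> [936, 724]
  L3: h(936,724)=(936*31+724)%997=827 -> [827]
  root = 827 != target 286
Candidate C: set leaf[3] = 87 -> leaves = [62, 41, 35, 87, 26, 89]
  L0: [62, 41, 35, 87, 26, 89]
  L1: h(62,41)=(62*31+41)%997=966 h(35,87)=(35*31+87)%997=175 h(26,89)=(26*31+89)%997=895 -> [966, 175, 895]
  L2: h(966,175)=(966*31+175)%997=211 h(895,895)=(895*31+895)%997=724 -> [211, 724]
  L3: h(211,724)=(211*31+724)%997=286 -> [286]
  root = 286 == target 286  ** MATCH **
Candidate C produces the target root.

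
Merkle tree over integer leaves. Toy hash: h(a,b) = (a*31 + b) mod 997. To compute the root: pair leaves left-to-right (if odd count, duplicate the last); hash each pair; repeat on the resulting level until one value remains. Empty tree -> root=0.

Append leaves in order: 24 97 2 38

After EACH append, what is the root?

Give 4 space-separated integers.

After append 24 (leaves=[24]):
  L0: [24]
  root=24
After append 97 (leaves=[24, 97]):
  L0: [24, 97]
  L1: h(24,97)=(24*31+97)%997=841 -> [841]
  root=841
After append 2 (leaves=[24, 97, 2]):
  L0: [24, 97, 2]
  L1: h(24,97)=(24*31+97)%997=841 h(2,2)=(2*31+2)%997=64 -> [841, 64]
  L2: h(841,64)=(841*31+64)%997=213 -> [213]
  root=213
After append 38 (leaves=[24, 97, 2, 38]):
  L0: [24, 97, 2, 38]
  L1: h(24,97)=(24*31+97)%997=841 h(2,38)=(2*31+38)%997=100 -> [841, 100]
  L2: h(841,100)=(841*31+100)%997=249 -> [249]
  root=249

Answer: 24 841 213 249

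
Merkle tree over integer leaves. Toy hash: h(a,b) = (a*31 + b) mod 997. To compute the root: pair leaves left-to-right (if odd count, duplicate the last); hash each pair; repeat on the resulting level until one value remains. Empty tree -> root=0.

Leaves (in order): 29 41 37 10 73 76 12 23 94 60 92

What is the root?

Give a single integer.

L0: [29, 41, 37, 10, 73, 76, 12, 23, 94, 60, 92]
L1: h(29,41)=(29*31+41)%997=940 h(37,10)=(37*31+10)%997=160 h(73,76)=(73*31+76)%997=345 h(12,23)=(12*31+23)%997=395 h(94,60)=(94*31+60)%997=980 h(92,92)=(92*31+92)%997=950 -> [940, 160, 345, 395, 980, 950]
L2: h(940,160)=(940*31+160)%997=387 h(345,395)=(345*31+395)%997=123 h(980,950)=(980*31+950)%997=423 -> [387, 123, 423]
L3: h(387,123)=(387*31+123)%997=156 h(423,423)=(423*31+423)%997=575 -> [156, 575]
L4: h(156,575)=(156*31+575)%997=426 -> [426]

Answer: 426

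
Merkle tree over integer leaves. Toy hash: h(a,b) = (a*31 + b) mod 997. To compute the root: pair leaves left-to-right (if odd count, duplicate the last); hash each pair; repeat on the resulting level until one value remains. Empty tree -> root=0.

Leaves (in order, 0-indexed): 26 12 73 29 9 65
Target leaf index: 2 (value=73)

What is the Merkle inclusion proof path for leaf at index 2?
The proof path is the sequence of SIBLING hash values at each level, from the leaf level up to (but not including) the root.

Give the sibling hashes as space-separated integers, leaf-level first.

L0 (leaves): [26, 12, 73, 29, 9, 65], target index=2
L1: h(26,12)=(26*31+12)%997=818 [pair 0] h(73,29)=(73*31+29)%997=298 [pair 1] h(9,65)=(9*31+65)%997=344 [pair 2] -> [818, 298, 344]
  Sibling for proof at L0: 29
L2: h(818,298)=(818*31+298)%997=731 [pair 0] h(344,344)=(344*31+344)%997=41 [pair 1] -> [731, 41]
  Sibling for proof at L1: 818
L3: h(731,41)=(731*31+41)%997=768 [pair 0] -> [768]
  Sibling for proof at L2: 41
Root: 768
Proof path (sibling hashes from leaf to root): [29, 818, 41]

Answer: 29 818 41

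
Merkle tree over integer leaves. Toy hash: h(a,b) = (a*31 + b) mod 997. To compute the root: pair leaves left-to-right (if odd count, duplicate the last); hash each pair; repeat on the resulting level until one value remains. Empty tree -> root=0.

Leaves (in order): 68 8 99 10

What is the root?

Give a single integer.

Answer: 879

Derivation:
L0: [68, 8, 99, 10]
L1: h(68,8)=(68*31+8)%997=122 h(99,10)=(99*31+10)%997=88 -> [122, 88]
L2: h(122,88)=(122*31+88)%997=879 -> [879]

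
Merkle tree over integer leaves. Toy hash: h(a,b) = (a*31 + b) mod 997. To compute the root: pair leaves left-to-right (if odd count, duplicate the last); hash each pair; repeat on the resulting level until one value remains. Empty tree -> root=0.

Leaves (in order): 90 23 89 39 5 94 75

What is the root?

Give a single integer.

L0: [90, 23, 89, 39, 5, 94, 75]
L1: h(90,23)=(90*31+23)%997=819 h(89,39)=(89*31+39)%997=804 h(5,94)=(5*31+94)%997=249 h(75,75)=(75*31+75)%997=406 -> [819, 804, 249, 406]
L2: h(819,804)=(819*31+804)%997=271 h(249,406)=(249*31+406)%997=149 -> [271, 149]
L3: h(271,149)=(271*31+149)%997=574 -> [574]

Answer: 574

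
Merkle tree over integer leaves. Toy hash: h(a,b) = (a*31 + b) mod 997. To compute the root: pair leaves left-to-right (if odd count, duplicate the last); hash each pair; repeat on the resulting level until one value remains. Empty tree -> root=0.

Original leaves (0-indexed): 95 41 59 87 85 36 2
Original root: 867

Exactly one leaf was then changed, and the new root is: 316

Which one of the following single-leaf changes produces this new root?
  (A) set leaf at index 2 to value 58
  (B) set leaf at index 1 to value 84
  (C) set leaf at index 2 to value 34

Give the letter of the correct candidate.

Original leaves: [95, 41, 59, 87, 85, 36, 2]
Target new root: 316
Try each candidate change and compute the resulting root:
Candidate A: set leaf[2] = 58 -> leaves = [95, 41, 58, 87, 85, 36, 2]
  L0: [95, 41, 58, 87, 85, 36, 2]
  L1: h(95,41)=(95*31+41)%997=992 h(58,87)=(58*31+87)%997=888 h(85,36)=(85*31+36)%997=677 h(2,2)=(2*31+2)%997=64 -> [992, 888, 677, 64]
  L2: h(992,888)=(992*31+888)%997=733 h(677,64)=(677*31+64)%997=114 -> [733, 114]
  L3: h(733,114)=(733*31+114)%997=903 -> [903]
  root = 903 != target 316
Candidate B: set leaf[1] = 84 -> leaves = [95, 84, 59, 87, 85, 36, 2]
  L0: [95, 84, 59, 87, 85, 36, 2]
  L1: h(95,84)=(95*31+84)%997=38 h(59,87)=(59*31+87)%997=919 h(85,36)=(85*31+36)%997=677 h(2,2)=(2*31+2)%997=64 -> [38, 919, 677, 64]
  L2: h(38,919)=(38*31+919)%997=103 h(677,64)=(677*31+64)%997=114 -> [103, 114]
  L3: h(103,114)=(103*31+114)%997=316 -> [316]
  root = 316 == target 316  ** MATCH **
Candidate C: set leaf[2] = 34 -> leaves = [95, 41, 34, 87, 85, 36, 2]
  L0: [95, 41, 34, 87, 85, 36, 2]
  L1: h(95,41)=(95*31+41)%997=992 h(34,87)=(34*31+87)%997=144 h(85,36)=(85*31+36)%997=677 h(2,2)=(2*31+2)%997=64 -> [992, 144, 677, 64]
  L2: h(992,144)=(992*31+144)%997=986 h(677,64)=(677*31+64)%997=114 -> [986, 114]
  L3: h(986,114)=(986*31+114)%997=770 -> [770]
  root = 770 != target 316
Candidate B produces the target root.

Answer: B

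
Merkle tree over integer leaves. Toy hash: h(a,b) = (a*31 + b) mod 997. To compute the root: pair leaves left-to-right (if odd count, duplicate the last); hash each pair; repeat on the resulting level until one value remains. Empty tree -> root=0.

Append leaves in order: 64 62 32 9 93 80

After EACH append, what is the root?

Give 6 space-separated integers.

Answer: 64 52 642 619 763 347

Derivation:
After append 64 (leaves=[64]):
  L0: [64]
  root=64
After append 62 (leaves=[64, 62]):
  L0: [64, 62]
  L1: h(64,62)=(64*31+62)%997=52 -> [52]
  root=52
After append 32 (leaves=[64, 62, 32]):
  L0: [64, 62, 32]
  L1: h(64,62)=(64*31+62)%997=52 h(32,32)=(32*31+32)%997=27 -> [52, 27]
  L2: h(52,27)=(52*31+27)%997=642 -> [642]
  root=642
After append 9 (leaves=[64, 62, 32, 9]):
  L0: [64, 62, 32, 9]
  L1: h(64,62)=(64*31+62)%997=52 h(32,9)=(32*31+9)%997=4 -> [52, 4]
  L2: h(52,4)=(52*31+4)%997=619 -> [619]
  root=619
After append 93 (leaves=[64, 62, 32, 9, 93]):
  L0: [64, 62, 32, 9, 93]
  L1: h(64,62)=(64*31+62)%997=52 h(32,9)=(32*31+9)%997=4 h(93,93)=(93*31+93)%997=982 -> [52, 4, 982]
  L2: h(52,4)=(52*31+4)%997=619 h(982,982)=(982*31+982)%997=517 -> [619, 517]
  L3: h(619,517)=(619*31+517)%997=763 -> [763]
  root=763
After append 80 (leaves=[64, 62, 32, 9, 93, 80]):
  L0: [64, 62, 32, 9, 93, 80]
  L1: h(64,62)=(64*31+62)%997=52 h(32,9)=(32*31+9)%997=4 h(93,80)=(93*31+80)%997=969 -> [52, 4, 969]
  L2: h(52,4)=(52*31+4)%997=619 h(969,969)=(969*31+969)%997=101 -> [619, 101]
  L3: h(619,101)=(619*31+101)%997=347 -> [347]
  root=347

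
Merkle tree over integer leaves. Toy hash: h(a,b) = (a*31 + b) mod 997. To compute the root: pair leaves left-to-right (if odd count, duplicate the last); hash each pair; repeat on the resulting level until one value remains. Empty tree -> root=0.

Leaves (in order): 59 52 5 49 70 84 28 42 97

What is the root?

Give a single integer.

Answer: 88

Derivation:
L0: [59, 52, 5, 49, 70, 84, 28, 42, 97]
L1: h(59,52)=(59*31+52)%997=884 h(5,49)=(5*31+49)%997=204 h(70,84)=(70*31+84)%997=260 h(28,42)=(28*31+42)%997=910 h(97,97)=(97*31+97)%997=113 -> [884, 204, 260, 910, 113]
L2: h(884,204)=(884*31+204)%997=689 h(260,910)=(260*31+910)%997=994 h(113,113)=(113*31+113)%997=625 -> [689, 994, 625]
L3: h(689,994)=(689*31+994)%997=419 h(625,625)=(625*31+625)%997=60 -> [419, 60]
L4: h(419,60)=(419*31+60)%997=88 -> [88]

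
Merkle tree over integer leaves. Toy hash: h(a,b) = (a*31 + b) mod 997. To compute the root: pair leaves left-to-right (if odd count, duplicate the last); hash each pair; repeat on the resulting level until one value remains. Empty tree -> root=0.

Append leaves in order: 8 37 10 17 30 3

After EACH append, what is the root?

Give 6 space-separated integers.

Answer: 8 285 182 189 687 820

Derivation:
After append 8 (leaves=[8]):
  L0: [8]
  root=8
After append 37 (leaves=[8, 37]):
  L0: [8, 37]
  L1: h(8,37)=(8*31+37)%997=285 -> [285]
  root=285
After append 10 (leaves=[8, 37, 10]):
  L0: [8, 37, 10]
  L1: h(8,37)=(8*31+37)%997=285 h(10,10)=(10*31+10)%997=320 -> [285, 320]
  L2: h(285,320)=(285*31+320)%997=182 -> [182]
  root=182
After append 17 (leaves=[8, 37, 10, 17]):
  L0: [8, 37, 10, 17]
  L1: h(8,37)=(8*31+37)%997=285 h(10,17)=(10*31+17)%997=327 -> [285, 327]
  L2: h(285,327)=(285*31+327)%997=189 -> [189]
  root=189
After append 30 (leaves=[8, 37, 10, 17, 30]):
  L0: [8, 37, 10, 17, 30]
  L1: h(8,37)=(8*31+37)%997=285 h(10,17)=(10*31+17)%997=327 h(30,30)=(30*31+30)%997=960 -> [285, 327, 960]
  L2: h(285,327)=(285*31+327)%997=189 h(960,960)=(960*31+960)%997=810 -> [189, 810]
  L3: h(189,810)=(189*31+810)%997=687 -> [687]
  root=687
After append 3 (leaves=[8, 37, 10, 17, 30, 3]):
  L0: [8, 37, 10, 17, 30, 3]
  L1: h(8,37)=(8*31+37)%997=285 h(10,17)=(10*31+17)%997=327 h(30,3)=(30*31+3)%997=933 -> [285, 327, 933]
  L2: h(285,327)=(285*31+327)%997=189 h(933,933)=(933*31+933)%997=943 -> [189, 943]
  L3: h(189,943)=(189*31+943)%997=820 -> [820]
  root=820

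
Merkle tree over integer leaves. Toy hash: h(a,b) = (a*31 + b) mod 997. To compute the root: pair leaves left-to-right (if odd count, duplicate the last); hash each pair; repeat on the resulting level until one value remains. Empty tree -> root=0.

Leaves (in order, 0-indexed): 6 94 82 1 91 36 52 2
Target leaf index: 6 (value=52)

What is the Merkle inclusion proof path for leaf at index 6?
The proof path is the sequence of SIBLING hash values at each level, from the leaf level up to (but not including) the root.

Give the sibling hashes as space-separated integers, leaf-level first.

Answer: 2 863 256

Derivation:
L0 (leaves): [6, 94, 82, 1, 91, 36, 52, 2], target index=6
L1: h(6,94)=(6*31+94)%997=280 [pair 0] h(82,1)=(82*31+1)%997=549 [pair 1] h(91,36)=(91*31+36)%997=863 [pair 2] h(52,2)=(52*31+2)%997=617 [pair 3] -> [280, 549, 863, 617]
  Sibling for proof at L0: 2
L2: h(280,549)=(280*31+549)%997=256 [pair 0] h(863,617)=(863*31+617)%997=451 [pair 1] -> [256, 451]
  Sibling for proof at L1: 863
L3: h(256,451)=(256*31+451)%997=411 [pair 0] -> [411]
  Sibling for proof at L2: 256
Root: 411
Proof path (sibling hashes from leaf to root): [2, 863, 256]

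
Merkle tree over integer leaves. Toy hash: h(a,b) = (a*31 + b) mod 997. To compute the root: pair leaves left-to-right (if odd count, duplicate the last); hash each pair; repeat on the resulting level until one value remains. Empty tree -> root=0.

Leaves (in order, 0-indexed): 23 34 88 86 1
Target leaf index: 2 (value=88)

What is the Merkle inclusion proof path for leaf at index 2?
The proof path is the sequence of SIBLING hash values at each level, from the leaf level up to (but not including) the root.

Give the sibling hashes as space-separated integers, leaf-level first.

L0 (leaves): [23, 34, 88, 86, 1], target index=2
L1: h(23,34)=(23*31+34)%997=747 [pair 0] h(88,86)=(88*31+86)%997=820 [pair 1] h(1,1)=(1*31+1)%997=32 [pair 2] -> [747, 820, 32]
  Sibling for proof at L0: 86
L2: h(747,820)=(747*31+820)%997=49 [pair 0] h(32,32)=(32*31+32)%997=27 [pair 1] -> [49, 27]
  Sibling for proof at L1: 747
L3: h(49,27)=(49*31+27)%997=549 [pair 0] -> [549]
  Sibling for proof at L2: 27
Root: 549
Proof path (sibling hashes from leaf to root): [86, 747, 27]

Answer: 86 747 27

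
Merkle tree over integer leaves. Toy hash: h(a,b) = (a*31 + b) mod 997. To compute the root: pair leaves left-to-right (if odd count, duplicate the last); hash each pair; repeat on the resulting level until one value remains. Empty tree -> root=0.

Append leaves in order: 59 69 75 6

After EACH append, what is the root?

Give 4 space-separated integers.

Answer: 59 901 421 352

Derivation:
After append 59 (leaves=[59]):
  L0: [59]
  root=59
After append 69 (leaves=[59, 69]):
  L0: [59, 69]
  L1: h(59,69)=(59*31+69)%997=901 -> [901]
  root=901
After append 75 (leaves=[59, 69, 75]):
  L0: [59, 69, 75]
  L1: h(59,69)=(59*31+69)%997=901 h(75,75)=(75*31+75)%997=406 -> [901, 406]
  L2: h(901,406)=(901*31+406)%997=421 -> [421]
  root=421
After append 6 (leaves=[59, 69, 75, 6]):
  L0: [59, 69, 75, 6]
  L1: h(59,69)=(59*31+69)%997=901 h(75,6)=(75*31+6)%997=337 -> [901, 337]
  L2: h(901,337)=(901*31+337)%997=352 -> [352]
  root=352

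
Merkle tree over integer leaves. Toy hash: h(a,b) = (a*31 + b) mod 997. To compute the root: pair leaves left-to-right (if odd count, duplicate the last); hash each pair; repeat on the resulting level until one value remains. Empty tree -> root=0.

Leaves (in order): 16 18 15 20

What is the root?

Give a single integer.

L0: [16, 18, 15, 20]
L1: h(16,18)=(16*31+18)%997=514 h(15,20)=(15*31+20)%997=485 -> [514, 485]
L2: h(514,485)=(514*31+485)%997=467 -> [467]

Answer: 467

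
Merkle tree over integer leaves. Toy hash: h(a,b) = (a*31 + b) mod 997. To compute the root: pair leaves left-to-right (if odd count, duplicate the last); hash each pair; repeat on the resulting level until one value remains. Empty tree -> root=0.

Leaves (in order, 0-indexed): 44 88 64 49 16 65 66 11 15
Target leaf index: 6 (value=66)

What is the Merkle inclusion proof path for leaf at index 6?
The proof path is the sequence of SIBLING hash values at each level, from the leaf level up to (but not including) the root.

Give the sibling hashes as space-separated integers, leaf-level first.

Answer: 11 561 186 996

Derivation:
L0 (leaves): [44, 88, 64, 49, 16, 65, 66, 11, 15], target index=6
L1: h(44,88)=(44*31+88)%997=455 [pair 0] h(64,49)=(64*31+49)%997=39 [pair 1] h(16,65)=(16*31+65)%997=561 [pair 2] h(66,11)=(66*31+11)%997=63 [pair 3] h(15,15)=(15*31+15)%997=480 [pair 4] -> [455, 39, 561, 63, 480]
  Sibling for proof at L0: 11
L2: h(455,39)=(455*31+39)%997=186 [pair 0] h(561,63)=(561*31+63)%997=505 [pair 1] h(480,480)=(480*31+480)%997=405 [pair 2] -> [186, 505, 405]
  Sibling for proof at L1: 561
L3: h(186,505)=(186*31+505)%997=289 [pair 0] h(405,405)=(405*31+405)%997=996 [pair 1] -> [289, 996]
  Sibling for proof at L2: 186
L4: h(289,996)=(289*31+996)%997=982 [pair 0] -> [982]
  Sibling for proof at L3: 996
Root: 982
Proof path (sibling hashes from leaf to root): [11, 561, 186, 996]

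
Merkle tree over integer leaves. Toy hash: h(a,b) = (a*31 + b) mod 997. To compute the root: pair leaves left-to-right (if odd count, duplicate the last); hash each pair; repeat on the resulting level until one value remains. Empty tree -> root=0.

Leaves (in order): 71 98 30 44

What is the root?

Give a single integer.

Answer: 459

Derivation:
L0: [71, 98, 30, 44]
L1: h(71,98)=(71*31+98)%997=305 h(30,44)=(30*31+44)%997=974 -> [305, 974]
L2: h(305,974)=(305*31+974)%997=459 -> [459]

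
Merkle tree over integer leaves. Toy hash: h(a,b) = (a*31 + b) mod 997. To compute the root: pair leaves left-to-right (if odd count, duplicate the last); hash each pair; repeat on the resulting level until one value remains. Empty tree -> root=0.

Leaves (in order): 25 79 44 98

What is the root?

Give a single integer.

Answer: 20

Derivation:
L0: [25, 79, 44, 98]
L1: h(25,79)=(25*31+79)%997=854 h(44,98)=(44*31+98)%997=465 -> [854, 465]
L2: h(854,465)=(854*31+465)%997=20 -> [20]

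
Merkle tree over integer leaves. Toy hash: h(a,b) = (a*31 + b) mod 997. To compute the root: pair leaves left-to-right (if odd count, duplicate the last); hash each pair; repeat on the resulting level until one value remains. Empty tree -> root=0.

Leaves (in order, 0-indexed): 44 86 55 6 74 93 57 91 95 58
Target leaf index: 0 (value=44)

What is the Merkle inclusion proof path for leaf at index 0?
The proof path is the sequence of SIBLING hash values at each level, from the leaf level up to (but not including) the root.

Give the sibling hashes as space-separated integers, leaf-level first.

L0 (leaves): [44, 86, 55, 6, 74, 93, 57, 91, 95, 58], target index=0
L1: h(44,86)=(44*31+86)%997=453 [pair 0] h(55,6)=(55*31+6)%997=714 [pair 1] h(74,93)=(74*31+93)%997=393 [pair 2] h(57,91)=(57*31+91)%997=861 [pair 3] h(95,58)=(95*31+58)%997=12 [pair 4] -> [453, 714, 393, 861, 12]
  Sibling for proof at L0: 86
L2: h(453,714)=(453*31+714)%997=799 [pair 0] h(393,861)=(393*31+861)%997=83 [pair 1] h(12,12)=(12*31+12)%997=384 [pair 2] -> [799, 83, 384]
  Sibling for proof at L1: 714
L3: h(799,83)=(799*31+83)%997=924 [pair 0] h(384,384)=(384*31+384)%997=324 [pair 1] -> [924, 324]
  Sibling for proof at L2: 83
L4: h(924,324)=(924*31+324)%997=55 [pair 0] -> [55]
  Sibling for proof at L3: 324
Root: 55
Proof path (sibling hashes from leaf to root): [86, 714, 83, 324]

Answer: 86 714 83 324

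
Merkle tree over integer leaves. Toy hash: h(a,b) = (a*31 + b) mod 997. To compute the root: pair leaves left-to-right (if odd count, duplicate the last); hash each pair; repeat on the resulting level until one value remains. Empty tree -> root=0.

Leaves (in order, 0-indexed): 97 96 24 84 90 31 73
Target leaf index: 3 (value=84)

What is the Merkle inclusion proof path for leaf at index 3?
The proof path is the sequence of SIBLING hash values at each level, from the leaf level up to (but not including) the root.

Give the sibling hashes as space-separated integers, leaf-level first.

L0 (leaves): [97, 96, 24, 84, 90, 31, 73], target index=3
L1: h(97,96)=(97*31+96)%997=112 [pair 0] h(24,84)=(24*31+84)%997=828 [pair 1] h(90,31)=(90*31+31)%997=827 [pair 2] h(73,73)=(73*31+73)%997=342 [pair 3] -> [112, 828, 827, 342]
  Sibling for proof at L0: 24
L2: h(112,828)=(112*31+828)%997=312 [pair 0] h(827,342)=(827*31+342)%997=57 [pair 1] -> [312, 57]
  Sibling for proof at L1: 112
L3: h(312,57)=(312*31+57)%997=756 [pair 0] -> [756]
  Sibling for proof at L2: 57
Root: 756
Proof path (sibling hashes from leaf to root): [24, 112, 57]

Answer: 24 112 57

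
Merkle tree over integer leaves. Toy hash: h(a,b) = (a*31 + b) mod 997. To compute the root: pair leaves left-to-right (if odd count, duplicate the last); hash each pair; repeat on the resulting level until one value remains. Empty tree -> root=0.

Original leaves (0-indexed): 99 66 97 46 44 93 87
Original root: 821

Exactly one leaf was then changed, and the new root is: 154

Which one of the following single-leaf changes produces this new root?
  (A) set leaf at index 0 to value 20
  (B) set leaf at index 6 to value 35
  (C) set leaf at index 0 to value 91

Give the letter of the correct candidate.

Original leaves: [99, 66, 97, 46, 44, 93, 87]
Target new root: 154
Try each candidate change and compute the resulting root:
Candidate A: set leaf[0] = 20 -> leaves = [20, 66, 97, 46, 44, 93, 87]
  L0: [20, 66, 97, 46, 44, 93, 87]
  L1: h(20,66)=(20*31+66)%997=686 h(97,46)=(97*31+46)%997=62 h(44,93)=(44*31+93)%997=460 h(87,87)=(87*31+87)%997=790 -> [686, 62, 460, 790]
  L2: h(686,62)=(686*31+62)%997=391 h(460,790)=(460*31+790)%997=95 -> [391, 95]
  L3: h(391,95)=(391*31+95)%997=252 -> [252]
  root = 252 != target 154
Candidate B: set leaf[6] = 35 -> leaves = [99, 66, 97, 46, 44, 93, 35]
  L0: [99, 66, 97, 46, 44, 93, 35]
  L1: h(99,66)=(99*31+66)%997=144 h(97,46)=(97*31+46)%997=62 h(44,93)=(44*31+93)%997=460 h(35,35)=(35*31+35)%997=123 -> [144, 62, 460, 123]
  L2: h(144,62)=(144*31+62)%997=538 h(460,123)=(460*31+123)%997=425 -> [538, 425]
  L3: h(538,425)=(538*31+425)%997=154 -> [154]
  root = 154 == target 154  ** MATCH **
Candidate C: set leaf[0] = 91 -> leaves = [91, 66, 97, 46, 44, 93, 87]
  L0: [91, 66, 97, 46, 44, 93, 87]
  L1: h(91,66)=(91*31+66)%997=893 h(97,46)=(97*31+46)%997=62 h(44,93)=(44*31+93)%997=460 h(87,87)=(87*31+87)%997=790 -> [893, 62, 460, 790]
  L2: h(893,62)=(893*31+62)%997=826 h(460,790)=(460*31+790)%997=95 -> [826, 95]
  L3: h(826,95)=(826*31+95)%997=776 -> [776]
  root = 776 != target 154
Candidate B produces the target root.

Answer: B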